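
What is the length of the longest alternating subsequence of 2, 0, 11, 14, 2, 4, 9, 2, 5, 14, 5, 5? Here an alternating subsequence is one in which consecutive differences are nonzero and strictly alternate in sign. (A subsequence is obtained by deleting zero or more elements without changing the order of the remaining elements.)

8

A longest alternating subsequence is 2, 0, 11, 2, 4, 2, 14, 5 (positions 1,2,3,5,6,8,10,11); its 7 consecutive differences strictly alternate in sign, and length 8 is optimal.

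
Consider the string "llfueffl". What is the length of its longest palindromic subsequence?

5

Using dp[i][j] = 2 + dp[i+1][j−1] if the ends match, else max(dp[i+1][j], dp[i][j−1]):
dp[1][8] = 5. A witness is lfffl at positions 1,3,6,7,8.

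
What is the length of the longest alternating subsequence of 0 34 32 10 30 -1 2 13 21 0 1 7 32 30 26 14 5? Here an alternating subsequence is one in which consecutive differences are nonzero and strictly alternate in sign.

9

Track the best alternating length ending on an up-step vs a down-step at each position: up/down = 1/1, 2/1, 2/3, 2/3, 4/3, 1/5, 6/5, 6/5, 6/5, 6/7, 8/7, 8/7, 8/3, 8/9, 8/9, 8/9, 8/9.
The maximum over both is 9; one such subsequence is 0, 34, 10, 30, -1, 2, 0, 32, 30.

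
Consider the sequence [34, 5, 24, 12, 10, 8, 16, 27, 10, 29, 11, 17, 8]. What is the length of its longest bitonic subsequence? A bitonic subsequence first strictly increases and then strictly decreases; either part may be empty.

7

Let inc[i] be the LIS ending at i and dec[i] the longest strictly decreasing subsequence starting at i. inc = [1, 1, 2, 2, 2, 2, 3, 4, 3, 5, 4, 5, 2], dec = [5, 1, 4, 3, 2, 1, 3, 3, 2, 3, 2, 2, 1].
max_i inc[i]+dec[i]−1 = 7, with one witness 5, 12, 16, 27, 29, 17, 8.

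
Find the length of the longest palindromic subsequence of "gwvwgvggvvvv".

6

Using dp[i][j] = 2 + dp[i+1][j−1] if the ends match, else max(dp[i+1][j], dp[i][j−1]):
dp[1][12] = 6. A witness is vvvvvv at positions 3,6,9,10,11,12.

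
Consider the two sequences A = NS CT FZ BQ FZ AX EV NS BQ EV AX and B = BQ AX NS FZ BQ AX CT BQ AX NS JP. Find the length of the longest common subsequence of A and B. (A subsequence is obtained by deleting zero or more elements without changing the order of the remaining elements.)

6

Backtracking the LCS table gives one alignment: NS (A1,B3) → FZ (A3,B4) → BQ (A4,B5) → AX (A6,B6) → BQ (A9,B8) → AX (A11,B9).
So the longest common subsequence has length 6.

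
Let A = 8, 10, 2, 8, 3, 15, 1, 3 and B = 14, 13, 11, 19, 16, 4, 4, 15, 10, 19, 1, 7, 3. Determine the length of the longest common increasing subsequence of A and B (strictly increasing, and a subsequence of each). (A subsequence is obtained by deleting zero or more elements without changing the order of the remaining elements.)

A longest common strictly increasing subsequence is 1, 3 (length 2); it appears in order in both A and B, and no longer such subsequence exists.

2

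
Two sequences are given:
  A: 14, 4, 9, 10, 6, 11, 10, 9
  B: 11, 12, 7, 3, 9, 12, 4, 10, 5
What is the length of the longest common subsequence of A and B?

2

Backtracking the LCS table gives one alignment: 4 (A2,B7) → 10 (A4,B8).
So the longest common subsequence has length 2.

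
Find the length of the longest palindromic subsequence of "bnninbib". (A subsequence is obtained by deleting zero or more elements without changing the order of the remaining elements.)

5

One longest palindromic subsequence is bibib (positions 1,4,6,7,8); it reads the same forward and backward, and the interval DP gives dp[1][8] = 5.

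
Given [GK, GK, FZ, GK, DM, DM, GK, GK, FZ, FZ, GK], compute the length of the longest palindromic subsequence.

8

One longest palindromic subsequence is GK FZ GK DM DM GK FZ GK (positions 1,3,4,5,6,8,10,11); it reads the same forward and backward, and the interval DP gives dp[1][11] = 8.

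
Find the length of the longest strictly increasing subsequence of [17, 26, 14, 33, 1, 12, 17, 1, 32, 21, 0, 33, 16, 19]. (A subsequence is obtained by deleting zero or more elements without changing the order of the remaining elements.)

Scanning left to right, the best length ending at each element is: 17→1, 26→2, 14→1, 33→3, 1→1, 12→2, 17→3, 1→1, 32→4, 21→4, 0→1, 33→5, 16→3, 19→4.
So the longest increasing subsequence has length 5, e.g. 1, 12, 17, 32, 33.

5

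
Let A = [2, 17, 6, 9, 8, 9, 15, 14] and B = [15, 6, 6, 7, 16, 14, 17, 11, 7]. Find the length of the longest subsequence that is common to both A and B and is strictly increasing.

2

A longest common strictly increasing subsequence is 6, 14 (length 2); it appears in order in both A and B, and no longer such subsequence exists.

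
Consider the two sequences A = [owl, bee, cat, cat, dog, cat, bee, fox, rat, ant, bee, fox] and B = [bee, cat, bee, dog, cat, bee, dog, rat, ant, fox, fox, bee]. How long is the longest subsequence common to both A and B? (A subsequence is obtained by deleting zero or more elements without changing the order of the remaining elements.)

A longest common subsequence is bee, cat, dog, cat, bee, rat, ant, bee (length 8); the LCS DP confirms no longer common subsequence exists.

8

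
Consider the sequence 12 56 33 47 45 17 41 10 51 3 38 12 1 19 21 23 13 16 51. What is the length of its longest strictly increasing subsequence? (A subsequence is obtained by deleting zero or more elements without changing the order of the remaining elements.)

Let dp[i] be the longest increasing subsequence ending at position i. Then dp = [1, 2, 2, 3, 3, 2, 3, 1, 4, 1, 3, 2, 1, 3, 4, 5, 3, 4, 6].
The maximum is 6; one witness is 12, 17, 19, 21, 23, 51 at positions 1,6,14,15,16,19.

6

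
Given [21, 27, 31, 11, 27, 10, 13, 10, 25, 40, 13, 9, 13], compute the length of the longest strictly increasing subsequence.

4

Let dp[i] be the longest increasing subsequence ending at position i. Then dp = [1, 2, 3, 1, 2, 1, 2, 1, 3, 4, 2, 1, 2].
The maximum is 4; one witness is 21, 27, 31, 40 at positions 1,2,3,10.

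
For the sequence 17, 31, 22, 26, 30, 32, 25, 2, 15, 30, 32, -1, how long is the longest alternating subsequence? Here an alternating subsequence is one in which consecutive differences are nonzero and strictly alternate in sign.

7

A longest alternating subsequence is 17, 31, 22, 26, 2, 15, -1 (positions 1,2,3,4,8,9,12); its 6 consecutive differences strictly alternate in sign, and length 7 is optimal.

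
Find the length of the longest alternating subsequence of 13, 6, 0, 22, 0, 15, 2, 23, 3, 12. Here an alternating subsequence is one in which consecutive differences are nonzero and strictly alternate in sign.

A longest alternating subsequence is 13, 6, 22, 0, 15, 2, 23, 3, 12 (positions 1,2,4,5,6,7,8,9,10); its 8 consecutive differences strictly alternate in sign, and length 9 is optimal.

9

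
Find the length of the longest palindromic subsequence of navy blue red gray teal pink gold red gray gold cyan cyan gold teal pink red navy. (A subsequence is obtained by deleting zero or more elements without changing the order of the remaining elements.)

One longest palindromic subsequence is navy red pink gold cyan cyan gold pink red navy (positions 1,3,6,10,11,12,13,15,16,17); it reads the same forward and backward, and the interval DP gives dp[1][17] = 10.

10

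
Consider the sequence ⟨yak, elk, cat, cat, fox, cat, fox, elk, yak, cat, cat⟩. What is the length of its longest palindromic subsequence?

Using dp[i][j] = 2 + dp[i+1][j−1] if the ends match, else max(dp[i+1][j], dp[i][j−1]):
dp[1][11] = 7. A witness is cat cat fox cat fox cat cat at positions 3,4,5,6,7,10,11.

7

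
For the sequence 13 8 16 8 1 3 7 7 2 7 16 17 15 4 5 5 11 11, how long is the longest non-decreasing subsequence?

Scanning left to right, the best length ending at each element is: 13→1, 8→1, 16→2, 8→2, 1→1, 3→2, 7→3, 7→4, 2→2, 7→5, 16→6, 17→7, 15→6, 4→3, 5→4, 5→5, 11→6, 11→7.
So the longest non-decreasing subsequence has length 7, e.g. 1, 3, 7, 7, 7, 16, 17.

7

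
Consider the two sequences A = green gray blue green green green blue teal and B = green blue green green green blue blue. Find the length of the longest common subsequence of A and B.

A longest common subsequence is green, blue, green, green, green, blue (length 6); the LCS DP confirms no longer common subsequence exists.

6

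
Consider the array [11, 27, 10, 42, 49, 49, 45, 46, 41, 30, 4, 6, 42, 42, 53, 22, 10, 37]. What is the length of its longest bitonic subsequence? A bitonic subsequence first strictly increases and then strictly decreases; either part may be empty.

9

Let inc[i] be the LIS ending at i and dec[i] the longest strictly decreasing subsequence starting at i. inc = [1, 2, 1, 3, 4, 4, 4, 5, 3, 3, 1, 2, 4, 4, 6, 3, 3, 4], dec = [3, 3, 2, 5, 6, 6, 5, 5, 4, 3, 1, 1, 3, 3, 3, 2, 1, 1].
max_i inc[i]+dec[i]−1 = 9, with one witness 11, 27, 42, 49, 46, 41, 30, 22, 10.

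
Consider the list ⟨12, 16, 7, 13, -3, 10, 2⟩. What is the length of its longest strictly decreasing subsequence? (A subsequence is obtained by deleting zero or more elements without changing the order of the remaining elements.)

Let dp[i] be the longest decreasing subsequence ending at position i. Then dp = [1, 1, 2, 2, 3, 3, 4].
The maximum is 4; one witness is 16, 13, 10, 2 at positions 2,4,6,7.

4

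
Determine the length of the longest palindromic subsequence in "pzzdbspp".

One longest palindromic subsequence is pzzp (positions 1,2,3,8); it reads the same forward and backward, and the interval DP gives dp[1][8] = 4.

4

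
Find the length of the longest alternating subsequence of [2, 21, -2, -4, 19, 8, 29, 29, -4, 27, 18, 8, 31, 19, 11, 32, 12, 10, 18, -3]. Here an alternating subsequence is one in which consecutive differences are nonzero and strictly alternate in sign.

A longest alternating subsequence is 2, 21, -2, 19, 8, 29, -4, 27, 18, 31, 19, 32, 12, 18, -3 (positions 1,2,3,5,6,7,9,10,11,13,14,16,17,19,20); its 14 consecutive differences strictly alternate in sign, and length 15 is optimal.

15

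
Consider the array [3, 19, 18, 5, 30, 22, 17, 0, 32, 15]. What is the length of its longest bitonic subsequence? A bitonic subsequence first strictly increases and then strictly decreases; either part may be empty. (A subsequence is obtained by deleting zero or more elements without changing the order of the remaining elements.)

6

Let inc[i] be the LIS ending at i and dec[i] the longest strictly decreasing subsequence starting at i. inc = [1, 2, 2, 2, 3, 3, 3, 1, 4, 3], dec = [2, 4, 3, 2, 4, 3, 2, 1, 2, 1].
max_i inc[i]+dec[i]−1 = 6, with one witness 3, 19, 30, 22, 17, 15.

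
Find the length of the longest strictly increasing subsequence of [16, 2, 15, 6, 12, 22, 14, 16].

5

Let dp[i] be the longest increasing subsequence ending at position i. Then dp = [1, 1, 2, 2, 3, 4, 4, 5].
The maximum is 5; one witness is 2, 6, 12, 14, 16 at positions 2,4,5,7,8.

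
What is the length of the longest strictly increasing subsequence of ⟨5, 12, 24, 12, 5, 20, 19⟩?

One longest increasing subsequence is 5, 12, 24 (positions 1,2,3), of length 3; no longer one exists.

3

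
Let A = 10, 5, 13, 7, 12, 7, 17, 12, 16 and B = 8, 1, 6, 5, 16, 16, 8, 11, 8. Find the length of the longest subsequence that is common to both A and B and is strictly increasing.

2

A longest common strictly increasing subsequence is 5, 16 (length 2); it appears in order in both A and B, and no longer such subsequence exists.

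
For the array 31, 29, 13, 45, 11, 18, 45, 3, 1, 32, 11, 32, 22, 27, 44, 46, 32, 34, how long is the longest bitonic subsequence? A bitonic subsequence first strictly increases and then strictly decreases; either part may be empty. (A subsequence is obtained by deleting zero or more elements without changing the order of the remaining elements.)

7

One longest bitonic subsequence is 13, 18, 22, 27, 44, 46, 34 (positions 3,6,13,14,15,16,18): it rises to 46 then falls. Length 7 is optimal.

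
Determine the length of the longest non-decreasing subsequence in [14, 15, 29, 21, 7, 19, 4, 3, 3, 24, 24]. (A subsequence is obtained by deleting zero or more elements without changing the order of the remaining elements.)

5

Scanning left to right, the best length ending at each element is: 14→1, 15→2, 29→3, 21→3, 7→1, 19→3, 4→1, 3→1, 3→2, 24→4, 24→5.
So the longest non-decreasing subsequence has length 5, e.g. 14, 15, 21, 24, 24.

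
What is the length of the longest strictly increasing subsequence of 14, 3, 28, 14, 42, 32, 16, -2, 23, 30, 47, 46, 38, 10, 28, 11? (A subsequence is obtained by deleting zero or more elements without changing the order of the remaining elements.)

6

Let dp[i] be the longest increasing subsequence ending at position i. Then dp = [1, 1, 2, 2, 3, 3, 3, 1, 4, 5, 6, 6, 6, 2, 5, 3].
The maximum is 6; one witness is 3, 14, 16, 23, 30, 47 at positions 2,4,7,9,10,11.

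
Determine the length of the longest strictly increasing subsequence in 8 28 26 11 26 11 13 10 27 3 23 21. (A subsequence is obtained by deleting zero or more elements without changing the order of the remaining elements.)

4

Scanning left to right, the best length ending at each element is: 8→1, 28→2, 26→2, 11→2, 26→3, 11→2, 13→3, 10→2, 27→4, 3→1, 23→4, 21→4.
So the longest increasing subsequence has length 4, e.g. 8, 11, 26, 27.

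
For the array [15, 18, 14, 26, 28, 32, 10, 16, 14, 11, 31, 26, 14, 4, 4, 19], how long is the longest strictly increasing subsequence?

Let dp[i] be the longest increasing subsequence ending at position i. Then dp = [1, 2, 1, 3, 4, 5, 1, 2, 2, 2, 5, 3, 3, 1, 1, 4].
The maximum is 5; one witness is 15, 18, 26, 28, 32 at positions 1,2,4,5,6.

5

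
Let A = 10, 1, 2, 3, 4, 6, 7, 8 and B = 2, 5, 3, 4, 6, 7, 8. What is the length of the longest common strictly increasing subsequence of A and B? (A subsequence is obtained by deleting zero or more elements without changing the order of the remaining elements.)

For each value that appears in both, track the longest common increasing run ending there.
The best achievable length is 6; one witness is 2, 3, 4, 6, 7, 8 (A-positions 3,4,5,6,7,8, B-positions 1,3,4,5,6,7).

6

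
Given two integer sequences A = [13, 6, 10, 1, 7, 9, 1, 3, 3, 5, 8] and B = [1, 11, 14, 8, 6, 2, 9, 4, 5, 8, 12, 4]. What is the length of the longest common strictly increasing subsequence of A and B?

3

For each value that appears in both, track the longest common increasing run ending there.
The best achievable length is 3; one witness is 1, 5, 8 (A-positions 4,10,11, B-positions 1,9,10).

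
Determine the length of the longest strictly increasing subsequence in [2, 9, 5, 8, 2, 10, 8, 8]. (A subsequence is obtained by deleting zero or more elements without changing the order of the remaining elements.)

4

Let dp[i] be the longest increasing subsequence ending at position i. Then dp = [1, 2, 2, 3, 1, 4, 3, 3].
The maximum is 4; one witness is 2, 5, 8, 10 at positions 1,3,4,6.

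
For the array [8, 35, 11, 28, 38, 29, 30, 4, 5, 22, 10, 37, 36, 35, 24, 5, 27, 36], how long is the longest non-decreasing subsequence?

Scanning left to right, the best length ending at each element is: 8→1, 35→2, 11→2, 28→3, 38→4, 29→4, 30→5, 4→1, 5→2, 22→3, 10→3, 37→6, 36→6, 35→6, 24→4, 5→3, 27→5, 36→7.
So the longest non-decreasing subsequence has length 7, e.g. 8, 11, 28, 29, 30, 36, 36.

7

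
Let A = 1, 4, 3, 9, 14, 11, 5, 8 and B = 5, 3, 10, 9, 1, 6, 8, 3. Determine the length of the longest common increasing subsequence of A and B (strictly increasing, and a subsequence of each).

2

A longest common strictly increasing subsequence is 3, 9 (length 2); it appears in order in both A and B, and no longer such subsequence exists.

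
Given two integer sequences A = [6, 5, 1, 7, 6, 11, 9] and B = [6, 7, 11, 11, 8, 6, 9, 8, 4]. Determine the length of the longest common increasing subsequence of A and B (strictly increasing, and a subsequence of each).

3

For each value that appears in both, track the longest common increasing run ending there.
The best achievable length is 3; one witness is 6, 7, 11 (A-positions 1,4,6, B-positions 1,2,3).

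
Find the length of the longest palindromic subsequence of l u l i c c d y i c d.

4

One longest palindromic subsequence is icci (positions 4,5,6,9); it reads the same forward and backward, and the interval DP gives dp[1][11] = 4.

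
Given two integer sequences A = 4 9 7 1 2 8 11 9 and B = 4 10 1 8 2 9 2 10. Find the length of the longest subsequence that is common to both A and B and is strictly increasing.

For each value that appears in both, track the longest common increasing run ending there.
The best achievable length is 3; one witness is 4, 8, 9 (A-positions 1,6,8, B-positions 1,4,6).

3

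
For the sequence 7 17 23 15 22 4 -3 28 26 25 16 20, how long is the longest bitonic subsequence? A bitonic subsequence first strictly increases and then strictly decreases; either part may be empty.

7

Let inc[i] be the LIS ending at i and dec[i] the longest strictly decreasing subsequence starting at i. inc = [1, 2, 3, 2, 3, 1, 1, 4, 4, 4, 3, 4], dec = [3, 4, 4, 3, 3, 2, 1, 4, 3, 2, 1, 1].
max_i inc[i]+dec[i]−1 = 7, with one witness 7, 17, 23, 28, 26, 25, 20.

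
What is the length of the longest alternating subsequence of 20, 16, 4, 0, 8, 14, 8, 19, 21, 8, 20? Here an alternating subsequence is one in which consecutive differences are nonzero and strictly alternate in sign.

7

Track the best alternating length ending on an up-step vs a down-step at each position: up/down = 1/1, 1/2, 1/2, 1/2, 3/2, 3/2, 3/4, 5/2, 5/1, 3/6, 7/6.
The maximum over both is 7; one such subsequence is 20, 4, 14, 8, 19, 8, 20.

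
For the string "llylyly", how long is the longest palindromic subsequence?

5

One longest palindromic subsequence is ylyly (positions 3,4,5,6,7); it reads the same forward and backward, and the interval DP gives dp[1][7] = 5.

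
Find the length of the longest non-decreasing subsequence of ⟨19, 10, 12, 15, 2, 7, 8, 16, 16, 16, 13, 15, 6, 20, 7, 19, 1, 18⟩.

Scanning left to right, the best length ending at each element is: 19→1, 10→1, 12→2, 15→3, 2→1, 7→2, 8→3, 16→4, 16→5, 16→6, 13→4, 15→5, 6→2, 20→7, 7→3, 19→7, 1→1, 18→7.
So the longest non-decreasing subsequence has length 7, e.g. 10, 12, 15, 16, 16, 16, 20.

7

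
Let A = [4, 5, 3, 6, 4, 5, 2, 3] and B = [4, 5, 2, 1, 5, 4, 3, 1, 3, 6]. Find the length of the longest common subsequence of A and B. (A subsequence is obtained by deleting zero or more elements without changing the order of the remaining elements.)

4

Backtracking the LCS table gives one alignment: 4 (A1,B1) → 5 (A2,B5) → 3 (A3,B9) → 6 (A4,B10).
So the longest common subsequence has length 4.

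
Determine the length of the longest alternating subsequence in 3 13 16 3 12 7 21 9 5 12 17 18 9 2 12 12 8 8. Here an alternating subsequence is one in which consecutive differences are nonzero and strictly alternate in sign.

11

Track the best alternating length ending on an up-step vs a down-step at each position: up/down = 1/1, 2/1, 2/1, 1/3, 4/3, 4/5, 6/1, 6/7, 4/7, 8/7, 8/7, 8/7, 8/9, 1/9, 10/9, 10/9, 10/11, 10/11.
The maximum over both is 11; one such subsequence is 3, 13, 3, 12, 7, 21, 9, 12, 9, 12, 8.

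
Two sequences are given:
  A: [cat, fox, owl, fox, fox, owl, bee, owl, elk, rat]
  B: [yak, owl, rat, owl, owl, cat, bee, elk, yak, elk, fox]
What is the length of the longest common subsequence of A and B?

A longest common subsequence is owl, owl, bee, elk (length 4); the LCS DP confirms no longer common subsequence exists.

4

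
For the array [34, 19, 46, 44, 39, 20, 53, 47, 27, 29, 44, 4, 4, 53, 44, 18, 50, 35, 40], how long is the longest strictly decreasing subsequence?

5

Scanning left to right, the best length ending at each element is: 34→1, 19→2, 46→1, 44→2, 39→3, 20→4, 53→1, 47→2, 27→4, 29→4, 44→3, 4→5, 4→5, 53→1, 44→3, 18→5, 50→2, 35→4, 40→4.
So the longest decreasing subsequence has length 5, e.g. 46, 44, 39, 20, 4.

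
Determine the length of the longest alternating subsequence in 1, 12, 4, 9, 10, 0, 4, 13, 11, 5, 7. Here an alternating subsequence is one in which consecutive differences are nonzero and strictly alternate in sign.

Track the best alternating length ending on an up-step vs a down-step at each position: up/down = 1/1, 2/1, 2/3, 4/3, 4/3, 1/5, 6/5, 6/1, 6/7, 6/7, 8/7.
The maximum over both is 8; one such subsequence is 1, 12, 4, 9, 0, 13, 5, 7.

8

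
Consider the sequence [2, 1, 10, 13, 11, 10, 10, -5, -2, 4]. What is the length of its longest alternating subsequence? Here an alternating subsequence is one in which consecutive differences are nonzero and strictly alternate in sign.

5

A longest alternating subsequence is 2, 1, 10, -5, -2 (positions 1,2,3,8,9); its 4 consecutive differences strictly alternate in sign, and length 5 is optimal.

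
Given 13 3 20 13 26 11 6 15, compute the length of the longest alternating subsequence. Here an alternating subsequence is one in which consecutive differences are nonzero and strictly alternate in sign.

7

A longest alternating subsequence is 13, 3, 20, 13, 26, 11, 15 (positions 1,2,3,4,5,6,8); its 6 consecutive differences strictly alternate in sign, and length 7 is optimal.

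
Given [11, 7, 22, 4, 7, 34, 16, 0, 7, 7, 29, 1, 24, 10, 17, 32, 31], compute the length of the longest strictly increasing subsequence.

5

Let dp[i] be the longest increasing subsequence ending at position i. Then dp = [1, 1, 2, 1, 2, 3, 3, 1, 2, 2, 4, 2, 4, 3, 4, 5, 5].
The maximum is 5; one witness is 4, 7, 16, 29, 32 at positions 4,5,7,11,16.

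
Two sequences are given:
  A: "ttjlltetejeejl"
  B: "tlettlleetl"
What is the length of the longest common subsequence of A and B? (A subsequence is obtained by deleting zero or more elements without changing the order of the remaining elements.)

7

A longest common subsequence is ttlletl (length 7); the LCS DP confirms no longer common subsequence exists.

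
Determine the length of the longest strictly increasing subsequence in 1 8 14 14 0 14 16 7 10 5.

Scanning left to right, the best length ending at each element is: 1→1, 8→2, 14→3, 14→3, 0→1, 14→3, 16→4, 7→2, 10→3, 5→2.
So the longest increasing subsequence has length 4, e.g. 1, 8, 14, 16.

4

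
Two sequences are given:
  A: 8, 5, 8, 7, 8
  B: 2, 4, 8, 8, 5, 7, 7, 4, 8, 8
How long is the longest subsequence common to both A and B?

A longest common subsequence is 8, 5, 8, 8 (length 4); the LCS DP confirms no longer common subsequence exists.

4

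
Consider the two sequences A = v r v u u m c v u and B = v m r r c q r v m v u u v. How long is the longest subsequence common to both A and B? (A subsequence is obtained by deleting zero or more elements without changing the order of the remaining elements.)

A longest common subsequence is vrvuuv (length 6); the LCS DP confirms no longer common subsequence exists.

6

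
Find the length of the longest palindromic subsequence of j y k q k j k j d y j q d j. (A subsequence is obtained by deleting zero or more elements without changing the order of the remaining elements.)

7

One longest palindromic subsequence is jqjyjqj (positions 1,4,6,10,11,12,14); it reads the same forward and backward, and the interval DP gives dp[1][14] = 7.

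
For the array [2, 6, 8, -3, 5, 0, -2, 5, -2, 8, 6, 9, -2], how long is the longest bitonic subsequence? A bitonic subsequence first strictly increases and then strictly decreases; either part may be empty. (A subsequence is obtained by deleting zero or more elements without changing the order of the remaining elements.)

Let inc[i] be the LIS ending at i and dec[i] the longest strictly decreasing subsequence starting at i. inc = [1, 2, 3, 1, 2, 2, 2, 3, 2, 4, 4, 5, 2], dec = [3, 4, 4, 1, 3, 2, 1, 2, 1, 3, 2, 2, 1].
max_i inc[i]+dec[i]−1 = 6, with one witness 2, 6, 8, 5, 0, -2.

6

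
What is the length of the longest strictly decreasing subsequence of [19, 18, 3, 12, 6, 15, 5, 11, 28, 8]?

Let dp[i] be the longest decreasing subsequence ending at position i. Then dp = [1, 2, 3, 3, 4, 3, 5, 4, 1, 5].
The maximum is 5; one witness is 19, 18, 12, 6, 5 at positions 1,2,4,5,7.

5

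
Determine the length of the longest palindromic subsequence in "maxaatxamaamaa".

9

One longest palindromic subsequence is aaaamaaaa (positions 2,4,5,8,9,10,11,13,14); it reads the same forward and backward, and the interval DP gives dp[1][14] = 9.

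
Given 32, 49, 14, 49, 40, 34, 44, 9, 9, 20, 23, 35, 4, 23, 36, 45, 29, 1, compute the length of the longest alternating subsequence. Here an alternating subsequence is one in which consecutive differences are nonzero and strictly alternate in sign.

11

A longest alternating subsequence is 32, 49, 14, 49, 40, 44, 9, 20, 4, 36, 29 (positions 1,2,3,4,5,7,8,10,13,15,17); its 10 consecutive differences strictly alternate in sign, and length 11 is optimal.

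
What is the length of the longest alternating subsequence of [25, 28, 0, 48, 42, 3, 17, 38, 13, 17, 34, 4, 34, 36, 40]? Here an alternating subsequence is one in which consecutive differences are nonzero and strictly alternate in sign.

10

A longest alternating subsequence is 25, 28, 0, 48, 3, 17, 13, 17, 4, 34 (positions 1,2,3,4,6,7,9,10,12,13); its 9 consecutive differences strictly alternate in sign, and length 10 is optimal.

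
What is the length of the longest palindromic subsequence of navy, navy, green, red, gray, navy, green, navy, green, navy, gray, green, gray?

Using dp[i][j] = 2 + dp[i+1][j−1] if the ends match, else max(dp[i+1][j], dp[i][j−1]):
dp[1][13] = 9. A witness is green gray navy green navy green navy gray green at positions 3,5,6,7,8,9,10,11,12.

9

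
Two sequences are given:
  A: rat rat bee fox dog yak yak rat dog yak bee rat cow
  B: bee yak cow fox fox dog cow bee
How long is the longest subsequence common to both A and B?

4

A longest common subsequence is bee, fox, dog, bee (length 4); the LCS DP confirms no longer common subsequence exists.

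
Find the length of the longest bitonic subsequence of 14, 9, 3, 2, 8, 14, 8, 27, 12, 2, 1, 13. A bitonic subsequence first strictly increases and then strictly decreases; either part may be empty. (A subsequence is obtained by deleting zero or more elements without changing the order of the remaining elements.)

7

Let inc[i] be the LIS ending at i and dec[i] the longest strictly decreasing subsequence starting at i. inc = [1, 1, 1, 1, 2, 3, 2, 4, 3, 1, 1, 4], dec = [5, 4, 3, 2, 3, 4, 3, 4, 3, 2, 1, 1].
max_i inc[i]+dec[i]−1 = 7, with one witness 3, 8, 14, 27, 12, 2, 1.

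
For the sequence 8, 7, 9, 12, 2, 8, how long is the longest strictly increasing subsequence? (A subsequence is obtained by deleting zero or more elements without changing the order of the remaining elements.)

Let dp[i] be the longest increasing subsequence ending at position i. Then dp = [1, 1, 2, 3, 1, 2].
The maximum is 3; one witness is 8, 9, 12 at positions 1,3,4.

3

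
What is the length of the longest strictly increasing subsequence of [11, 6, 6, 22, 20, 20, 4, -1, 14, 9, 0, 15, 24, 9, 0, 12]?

4

One longest increasing subsequence is 11, 14, 15, 24 (positions 1,9,12,13), of length 4; no longer one exists.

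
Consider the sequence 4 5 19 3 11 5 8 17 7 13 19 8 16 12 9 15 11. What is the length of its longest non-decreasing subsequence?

7

One longest non-decreasing subsequence is 4, 5, 5, 8, 8, 12, 15 (positions 1,2,6,7,12,14,16), of length 7; no longer one exists.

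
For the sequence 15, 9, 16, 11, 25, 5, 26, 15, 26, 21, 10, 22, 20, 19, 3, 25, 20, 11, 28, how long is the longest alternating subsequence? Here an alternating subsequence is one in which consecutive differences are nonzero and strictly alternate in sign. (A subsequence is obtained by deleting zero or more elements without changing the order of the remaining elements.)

A longest alternating subsequence is 15, 9, 16, 11, 25, 5, 26, 15, 26, 21, 22, 20, 25, 20, 28 (positions 1,2,3,4,5,6,7,8,9,10,12,13,16,17,19); its 14 consecutive differences strictly alternate in sign, and length 15 is optimal.

15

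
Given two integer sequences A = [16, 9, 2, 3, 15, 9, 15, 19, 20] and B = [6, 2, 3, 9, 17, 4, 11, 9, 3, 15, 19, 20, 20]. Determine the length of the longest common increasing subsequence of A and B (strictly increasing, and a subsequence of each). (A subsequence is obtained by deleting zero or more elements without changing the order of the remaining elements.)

A longest common strictly increasing subsequence is 2, 3, 9, 15, 19, 20 (length 6); it appears in order in both A and B, and no longer such subsequence exists.

6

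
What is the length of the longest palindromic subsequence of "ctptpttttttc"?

10

One longest palindromic subsequence is cttttttttc (positions 1,2,4,6,7,8,9,10,11,12); it reads the same forward and backward, and the interval DP gives dp[1][12] = 10.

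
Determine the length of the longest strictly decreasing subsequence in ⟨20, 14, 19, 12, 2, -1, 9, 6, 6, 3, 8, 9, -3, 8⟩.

One longest decreasing subsequence is 20, 14, 12, 9, 6, 3, -3 (positions 1,2,4,7,8,10,13), of length 7; no longer one exists.

7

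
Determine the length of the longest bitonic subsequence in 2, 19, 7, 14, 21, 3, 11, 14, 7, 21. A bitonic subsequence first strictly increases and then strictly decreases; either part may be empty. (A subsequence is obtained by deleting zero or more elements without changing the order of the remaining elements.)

One longest bitonic subsequence is 2, 7, 14, 21, 14, 7 (positions 1,3,4,5,8,9): it rises to 21 then falls. Length 6 is optimal.

6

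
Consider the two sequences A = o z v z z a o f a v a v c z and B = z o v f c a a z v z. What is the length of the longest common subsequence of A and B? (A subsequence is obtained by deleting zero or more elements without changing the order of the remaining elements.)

7

A longest common subsequence is ovfaavz (length 7); the LCS DP confirms no longer common subsequence exists.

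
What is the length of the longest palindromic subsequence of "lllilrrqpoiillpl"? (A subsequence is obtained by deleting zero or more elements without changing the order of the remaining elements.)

10

One longest palindromic subsequence is lllirrilll (positions 1,2,3,4,6,7,12,13,14,16); it reads the same forward and backward, and the interval DP gives dp[1][16] = 10.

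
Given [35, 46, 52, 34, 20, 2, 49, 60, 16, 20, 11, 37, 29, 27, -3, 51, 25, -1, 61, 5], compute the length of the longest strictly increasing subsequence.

Scanning left to right, the best length ending at each element is: 35→1, 46→2, 52→3, 34→1, 20→1, 2→1, 49→3, 60→4, 16→2, 20→3, 11→2, 37→4, 29→4, 27→4, -3→1, 51→5, 25→4, -1→2, 61→6, 5→3.
So the longest increasing subsequence has length 6, e.g. 2, 16, 20, 37, 51, 61.

6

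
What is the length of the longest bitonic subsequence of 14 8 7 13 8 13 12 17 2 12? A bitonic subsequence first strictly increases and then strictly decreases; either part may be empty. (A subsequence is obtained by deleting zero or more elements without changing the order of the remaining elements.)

5

One longest bitonic subsequence is 7, 8, 13, 12, 2 (positions 3,5,6,7,9): it rises to 13 then falls. Length 5 is optimal.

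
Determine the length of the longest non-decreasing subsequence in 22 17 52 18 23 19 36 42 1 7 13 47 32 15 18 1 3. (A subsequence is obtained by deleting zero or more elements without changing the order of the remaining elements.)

6

Let dp[i] be the longest non-decreasing subsequence ending at position i. Then dp = [1, 1, 2, 2, 3, 3, 4, 5, 1, 2, 3, 6, 4, 4, 5, 2, 3].
The maximum is 6; one witness is 17, 18, 23, 36, 42, 47 at positions 2,4,5,7,8,12.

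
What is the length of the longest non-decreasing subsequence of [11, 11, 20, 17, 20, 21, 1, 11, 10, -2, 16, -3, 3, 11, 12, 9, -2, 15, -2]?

Let dp[i] be the longest non-decreasing subsequence ending at position i. Then dp = [1, 2, 3, 3, 4, 5, 1, 3, 2, 1, 4, 1, 2, 4, 5, 3, 2, 6, 3].
The maximum is 6; one witness is 11, 11, 11, 11, 12, 15 at positions 1,2,8,14,15,18.

6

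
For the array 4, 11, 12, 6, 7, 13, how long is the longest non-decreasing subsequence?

4

Let dp[i] be the longest non-decreasing subsequence ending at position i. Then dp = [1, 2, 3, 2, 3, 4].
The maximum is 4; one witness is 4, 11, 12, 13 at positions 1,2,3,6.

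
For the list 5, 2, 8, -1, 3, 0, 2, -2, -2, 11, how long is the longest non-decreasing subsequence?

4

Scanning left to right, the best length ending at each element is: 5→1, 2→1, 8→2, -1→1, 3→2, 0→2, 2→3, -2→1, -2→2, 11→4.
So the longest non-decreasing subsequence has length 4, e.g. -1, 0, 2, 11.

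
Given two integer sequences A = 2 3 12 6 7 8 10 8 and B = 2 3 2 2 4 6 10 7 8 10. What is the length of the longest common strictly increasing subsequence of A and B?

For each value that appears in both, track the longest common increasing run ending there.
The best achievable length is 6; one witness is 2, 3, 6, 7, 8, 10 (A-positions 1,2,4,5,6,7, B-positions 1,2,6,8,9,10).

6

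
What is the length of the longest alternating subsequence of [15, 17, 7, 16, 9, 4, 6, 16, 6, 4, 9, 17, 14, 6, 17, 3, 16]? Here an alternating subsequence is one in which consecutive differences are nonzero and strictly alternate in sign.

12

Track the best alternating length ending on an up-step vs a down-step at each position: up/down = 1/1, 2/1, 1/3, 4/3, 4/5, 1/5, 6/5, 6/3, 6/7, 1/7, 8/7, 8/1, 8/9, 8/9, 10/1, 1/11, 12/11.
The maximum over both is 12; one such subsequence is 15, 17, 7, 16, 9, 16, 6, 17, 14, 17, 3, 16.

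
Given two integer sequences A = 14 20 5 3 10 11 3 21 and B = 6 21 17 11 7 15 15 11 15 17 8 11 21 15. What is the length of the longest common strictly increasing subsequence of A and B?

A longest common strictly increasing subsequence is 11, 21 (length 2); it appears in order in both A and B, and no longer such subsequence exists.

2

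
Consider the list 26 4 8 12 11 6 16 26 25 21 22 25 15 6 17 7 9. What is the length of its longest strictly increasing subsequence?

7

Let dp[i] be the longest increasing subsequence ending at position i. Then dp = [1, 1, 2, 3, 3, 2, 4, 5, 5, 5, 6, 7, 4, 2, 5, 3, 4].
The maximum is 7; one witness is 4, 8, 12, 16, 21, 22, 25 at positions 2,3,4,7,10,11,12.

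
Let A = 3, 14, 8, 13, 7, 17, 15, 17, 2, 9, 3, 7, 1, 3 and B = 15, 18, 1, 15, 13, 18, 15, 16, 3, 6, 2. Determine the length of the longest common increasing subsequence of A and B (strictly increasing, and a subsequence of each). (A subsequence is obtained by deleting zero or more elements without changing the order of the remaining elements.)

2

For each value that appears in both, track the longest common increasing run ending there.
The best achievable length is 2; one witness is 13, 15 (A-positions 4,7, B-positions 5,7).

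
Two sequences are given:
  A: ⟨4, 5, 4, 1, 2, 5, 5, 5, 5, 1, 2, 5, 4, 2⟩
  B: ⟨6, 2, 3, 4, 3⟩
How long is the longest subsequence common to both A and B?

2

A longest common subsequence is 2, 4 (length 2); the LCS DP confirms no longer common subsequence exists.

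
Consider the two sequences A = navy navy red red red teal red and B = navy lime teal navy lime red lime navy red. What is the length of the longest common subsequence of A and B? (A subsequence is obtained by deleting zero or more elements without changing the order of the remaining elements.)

4

A longest common subsequence is navy, navy, red, red (length 4); the LCS DP confirms no longer common subsequence exists.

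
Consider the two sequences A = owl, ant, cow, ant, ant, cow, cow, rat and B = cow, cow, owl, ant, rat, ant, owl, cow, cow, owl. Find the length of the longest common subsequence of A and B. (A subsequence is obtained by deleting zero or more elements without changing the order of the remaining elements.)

Backtracking the LCS table gives one alignment: owl (A1,B3) → ant (A2,B4) → ant (A4,B6) → cow (A6,B8) → cow (A7,B9).
So the longest common subsequence has length 5.

5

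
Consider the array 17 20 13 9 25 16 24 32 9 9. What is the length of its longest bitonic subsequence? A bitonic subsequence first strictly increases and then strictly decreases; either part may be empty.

5

One longest bitonic subsequence is 17, 20, 25, 24, 9 (positions 1,2,5,7,10): it rises to 25 then falls. Length 5 is optimal.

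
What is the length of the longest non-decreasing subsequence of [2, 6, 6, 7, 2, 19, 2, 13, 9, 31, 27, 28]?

Let dp[i] be the longest non-decreasing subsequence ending at position i. Then dp = [1, 2, 3, 4, 2, 5, 3, 5, 5, 6, 6, 7].
The maximum is 7; one witness is 2, 6, 6, 7, 19, 27, 28 at positions 1,2,3,4,6,11,12.

7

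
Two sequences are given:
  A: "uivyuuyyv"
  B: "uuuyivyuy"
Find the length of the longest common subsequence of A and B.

6

A longest common subsequence is uivyuy (length 6); the LCS DP confirms no longer common subsequence exists.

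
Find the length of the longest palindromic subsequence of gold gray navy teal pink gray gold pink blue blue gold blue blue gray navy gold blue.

11

One longest palindromic subsequence is gold navy gray blue blue gold blue blue gray navy gold (positions 1,3,6,9,10,11,12,13,14,15,16); it reads the same forward and backward, and the interval DP gives dp[1][17] = 11.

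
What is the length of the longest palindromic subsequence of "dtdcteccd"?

5

Using dp[i][j] = 2 + dp[i+1][j−1] if the ends match, else max(dp[i+1][j], dp[i][j−1]):
dp[1][9] = 5. A witness is dcccd at positions 1,4,7,8,9.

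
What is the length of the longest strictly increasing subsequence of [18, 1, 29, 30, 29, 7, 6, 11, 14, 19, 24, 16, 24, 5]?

6

Scanning left to right, the best length ending at each element is: 18→1, 1→1, 29→2, 30→3, 29→2, 7→2, 6→2, 11→3, 14→4, 19→5, 24→6, 16→5, 24→6, 5→2.
So the longest increasing subsequence has length 6, e.g. 1, 7, 11, 14, 19, 24.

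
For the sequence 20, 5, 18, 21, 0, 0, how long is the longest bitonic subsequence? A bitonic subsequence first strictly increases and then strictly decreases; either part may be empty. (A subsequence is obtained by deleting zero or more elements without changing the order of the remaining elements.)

4

Let inc[i] be the LIS ending at i and dec[i] the longest strictly decreasing subsequence starting at i. inc = [1, 1, 2, 3, 1, 1], dec = [3, 2, 2, 2, 1, 1].
max_i inc[i]+dec[i]−1 = 4, with one witness 5, 18, 21, 0.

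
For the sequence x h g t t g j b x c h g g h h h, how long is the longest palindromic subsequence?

Using dp[i][j] = 2 + dp[i+1][j−1] if the ends match, else max(dp[i+1][j], dp[i][j−1]):
dp[1][16] = 7. A witness is hgghggh at positions 2,3,6,11,12,13,16.

7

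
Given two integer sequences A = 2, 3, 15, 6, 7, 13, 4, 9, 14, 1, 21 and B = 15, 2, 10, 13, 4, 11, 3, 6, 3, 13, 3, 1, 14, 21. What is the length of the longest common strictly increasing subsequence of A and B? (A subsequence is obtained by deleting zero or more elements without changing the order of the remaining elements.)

A longest common strictly increasing subsequence is 2, 3, 6, 13, 14, 21 (length 6); it appears in order in both A and B, and no longer such subsequence exists.

6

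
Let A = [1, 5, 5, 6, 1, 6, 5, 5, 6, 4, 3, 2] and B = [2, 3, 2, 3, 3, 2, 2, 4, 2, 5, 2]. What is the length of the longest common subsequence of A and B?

2

Backtracking the LCS table gives one alignment: 5 (A8,B10) → 2 (A12,B11).
So the longest common subsequence has length 2.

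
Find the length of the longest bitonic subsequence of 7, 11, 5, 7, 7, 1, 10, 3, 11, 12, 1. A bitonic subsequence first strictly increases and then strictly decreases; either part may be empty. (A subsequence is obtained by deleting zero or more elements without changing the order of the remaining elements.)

6

One longest bitonic subsequence is 5, 7, 10, 11, 12, 1 (positions 3,4,7,9,10,11): it rises to 12 then falls. Length 6 is optimal.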